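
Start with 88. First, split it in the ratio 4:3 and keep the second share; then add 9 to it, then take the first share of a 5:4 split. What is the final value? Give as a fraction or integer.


Start with 88.
Step 1: Split 4:3, second share = 88 * 3/7 = 264/7
Step 2: Add 9: 264/7+9=327/7; split 5:4 first = 327/7*5/9 = 545/21
Final result = 545/21

545/21


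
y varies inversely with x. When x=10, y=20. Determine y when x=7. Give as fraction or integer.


Inverse proportion: y = k/x
Find k: k = 10 * 20 = 200
Compute y at x=7: y = 200/7
y = 200/7

200/7


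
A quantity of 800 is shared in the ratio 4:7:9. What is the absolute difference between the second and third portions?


Total parts = 4 + 7 + 9 = 20
Value per part = 800 / 20 = 40
Shares: 4*40=160, 7*40=280, 9*40=360
Second share = 280, third share = 360
Difference = |280 - 360| = 80

80


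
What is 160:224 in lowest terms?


Find GCD(160, 224)
GCD = 32
Divide both by 32: 160/32 = 5, 224/32 = 7
Simplified ratio = 5:7

5:7


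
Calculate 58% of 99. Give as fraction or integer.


Compute 58% of 99
Convert percentage: 58% = 58/100
Multiply: 99 * 58/100
= 5742/100
= 2871/50

2871/50


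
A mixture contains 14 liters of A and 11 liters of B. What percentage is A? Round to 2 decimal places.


Volume of A = 14 L
Volume of B = 11 L
Total volume = 14 + 11 = 25 L
Percentage of A = (14/25) * 100
= 56.00%

56.00


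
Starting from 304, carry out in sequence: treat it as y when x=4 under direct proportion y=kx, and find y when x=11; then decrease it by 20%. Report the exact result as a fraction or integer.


Start with 304.
Step 1: Direct prop: k = (304)/4; new y = k*11 = 304*11/4 = 836
Step 2: Decrease by 20%: 836 * 80/100 = 3344/5
Final result = 3344/5

3344/5


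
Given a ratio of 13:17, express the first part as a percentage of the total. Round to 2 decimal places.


Total parts = 13 + 17 = 30
First part fraction = 13/30
Percentage = (13/30) * 100
= 0.433333 * 100
= 43.33%

43.33


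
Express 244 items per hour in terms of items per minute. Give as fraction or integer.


Converting from per hour to per minute
Rate = 244 items per hour
Divide by 60: 244/60
= 61/15 items per minute

61/15


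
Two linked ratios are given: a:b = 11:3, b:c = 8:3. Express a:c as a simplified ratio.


Given a:b = 11:3 and b:c = 8:3
Make b consistent. Multiply first ratio by 8: a:b = 88:24
Multiply second ratio by 3: b:c = 24:9
Now b = 24 in both, so a:b:c = 88:24:9
Therefore a:c = 88:9
Simplify by GCD: a:c = 88:9

88:9


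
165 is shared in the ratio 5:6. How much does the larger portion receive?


Total parts = 5 + 6 = 11
Value per part = 165 / 11 = 15
First share = 5 * 15 = 75
Second share = 6 * 15 = 90
Larger share = 90

90


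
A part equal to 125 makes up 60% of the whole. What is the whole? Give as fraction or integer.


Given: 125 is 60% of the whole
Set up: 125 = 60/100 * whole
whole = 125 * 100 / 60
whole = 12500 / 60
whole = 625/3

625/3


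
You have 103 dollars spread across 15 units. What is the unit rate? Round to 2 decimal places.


Total dollars = 103
Number of units = 15
Unit rate = 103 / 15
= 6.87 dollars per unit

6.87


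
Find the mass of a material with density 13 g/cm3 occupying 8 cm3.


Using mass = density * volume
Density = 13 g/cm3
Volume = 8 cm3
Mass = 13 * 8
= 104 g

104


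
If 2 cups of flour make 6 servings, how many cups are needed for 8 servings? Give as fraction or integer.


Original: 2 cups for 6 servings
Target servings = 8
Scaling factor = 8/6
New amount = 2 * 8/6
= 16/6
= 8/3 cups

8/3


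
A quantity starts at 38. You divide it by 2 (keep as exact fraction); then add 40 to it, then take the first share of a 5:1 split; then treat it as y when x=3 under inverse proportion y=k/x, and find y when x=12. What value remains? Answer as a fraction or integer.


Start with 38.
Step 1: Divide by 2: 38 / 2 = 19
Step 2: Add 40: 19+40=59; split 5:1 first = 59*5/6 = 295/6
Step 3: Inverse prop: k = (295/6)*3; new y = k/12 = 295/6*3/12 = 295/24
Final result = 295/24

295/24


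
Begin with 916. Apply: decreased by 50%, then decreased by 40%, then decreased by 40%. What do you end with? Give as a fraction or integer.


Start: 916
Step 1: decrease by 50% => multiply by 50/100
  916 * 50/100 = 458
Step 2: decrease by 40% => multiply by 60/100
  458 * 60/100 = 1374/5
Step 3: decrease by 40% => multiply by 60/100
  1374/5 * 60/100 = 4122/25
Final value = 4122/25

4122/25


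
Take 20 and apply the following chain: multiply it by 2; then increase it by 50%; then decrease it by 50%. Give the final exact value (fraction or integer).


Start with 20.
Step 1: Multiply by 2: 20 * 2 = 40
Step 2: Increase by 50%: 40 * 150/100 = 60
Step 3: Decrease by 50%: 60 * 50/100 = 30
Final result = 30

30


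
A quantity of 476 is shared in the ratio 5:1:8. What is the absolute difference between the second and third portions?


Total parts = 5 + 1 + 8 = 14
Value per part = 476 / 14 = 34
Shares: 5*34=170, 1*34=34, 8*34=272
Second share = 34, third share = 272
Difference = |34 - 272| = 238

238


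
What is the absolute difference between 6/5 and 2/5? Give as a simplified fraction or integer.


Simplify: 6/5 = 6/5 and 2/5 = 2/5
Find common denominator: LCD = 5
Convert: 6/5 and 2/5
Difference = |6 - 2|/5 = 4/5
Simplified = 4/5

4/5


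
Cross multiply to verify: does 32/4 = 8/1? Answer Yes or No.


Cross multiply to check 32/4 = 8/1
Left cross product: 32 * 1 = 32
Right cross product: 4 * 8 = 32
32 = 32
Equal, so proportions match => Yes

Yes


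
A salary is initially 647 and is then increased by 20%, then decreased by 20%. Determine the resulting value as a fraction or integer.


Start: 647
Step 1: increase by 20% => multiply by 120/100
  647 * 120/100 = 3882/5
Step 2: decrease by 20% => multiply by 80/100
  3882/5 * 80/100 = 15528/25
Final value = 15528/25

15528/25


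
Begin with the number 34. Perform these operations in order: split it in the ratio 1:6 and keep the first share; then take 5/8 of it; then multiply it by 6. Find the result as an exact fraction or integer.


Start with 34.
Step 1: Split 1:6, first share = 34 * 1/7 = 34/7
Step 2: Take 5/8: 34/7 * 5/8 = 85/28
Step 3: Multiply by 6: 85/28 * 6 = 255/14
Final result = 255/14

255/14


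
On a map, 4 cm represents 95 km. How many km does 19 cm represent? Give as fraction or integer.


Map scale: 4 cm = 95 km
Measured distance on map = 19 cm
Set up proportion: 19 * 95 / 4
= 1805 / 4
= 1805/4 km

1805/4


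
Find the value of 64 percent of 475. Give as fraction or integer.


Compute 64% of 475
Convert percentage: 64% = 64/100
Multiply: 475 * 64/100
= 30400/100
= 304

304


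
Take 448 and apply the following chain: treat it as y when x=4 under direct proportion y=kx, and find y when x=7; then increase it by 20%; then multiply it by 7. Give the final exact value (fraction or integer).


Start with 448.
Step 1: Direct prop: k = (448)/4; new y = k*7 = 448*7/4 = 784
Step 2: Increase by 20%: 784 * 120/100 = 4704/5
Step 3: Multiply by 7: 4704/5 * 7 = 32928/5
Final result = 32928/5

32928/5


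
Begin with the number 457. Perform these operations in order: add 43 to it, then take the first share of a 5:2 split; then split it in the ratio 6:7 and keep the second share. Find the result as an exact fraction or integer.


Start with 457.
Step 1: Add 43: 457+43=500; split 5:2 first = 500*5/7 = 2500/7
Step 2: Split 6:7, second share = 2500/7 * 7/13 = 2500/13
Final result = 2500/13

2500/13


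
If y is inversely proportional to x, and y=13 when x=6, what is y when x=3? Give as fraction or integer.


Inverse proportion: y = k/x
Find k: k = 6 * 13 = 78
Compute y at x=3: y = 78/3
y = 26

26


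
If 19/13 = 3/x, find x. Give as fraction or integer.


Setting up: 19/13 = 3/x
Cross multiply: 19 * x = 13 * 3
19x = 39
x = 39/19
x = 39/19

39/19


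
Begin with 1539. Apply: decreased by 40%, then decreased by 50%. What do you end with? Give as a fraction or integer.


Start: 1539
Step 1: decrease by 40% => multiply by 60/100
  1539 * 60/100 = 4617/5
Step 2: decrease by 50% => multiply by 50/100
  4617/5 * 50/100 = 4617/10
Final value = 4617/10

4617/10


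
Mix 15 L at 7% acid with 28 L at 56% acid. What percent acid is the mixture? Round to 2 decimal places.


Solute in mixture 1 = 7% of 15 L = 15*7/100 = 21/20 L
Solute in mixture 2 = 56% of 28 L = 28*56/100 = 392/25 L
Total solute = 21/20 + 392/25 = 1673/100 L
Total volume = 15 + 28 = 43 L
Final concentration = 1673/100/43 * 100 = 38.91%

38.91


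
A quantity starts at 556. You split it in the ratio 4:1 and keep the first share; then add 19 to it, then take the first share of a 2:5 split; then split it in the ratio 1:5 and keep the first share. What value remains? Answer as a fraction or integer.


Start with 556.
Step 1: Split 4:1, first share = 556 * 4/5 = 2224/5
Step 2: Add 19: 2224/5+19=2319/5; split 2:5 first = 2319/5*2/7 = 4638/35
Step 3: Split 1:5, first share = 4638/35 * 1/6 = 773/35
Final result = 773/35

773/35


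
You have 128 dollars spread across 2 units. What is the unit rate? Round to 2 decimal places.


Total dollars = 128
Number of units = 2
Unit rate = 128 / 2
= 64 dollars per unit

64


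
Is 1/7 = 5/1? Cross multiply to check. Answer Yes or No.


Cross multiply to check 1/7 = 5/1
Left cross product: 1 * 1 = 1
Right cross product: 7 * 5 = 35
1 != 35
Not equal, so proportions differ => No

No


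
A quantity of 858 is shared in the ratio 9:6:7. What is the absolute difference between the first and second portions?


Total parts = 9 + 6 + 7 = 22
Value per part = 858 / 22 = 39
Shares: 9*39=351, 6*39=234, 7*39=273
First share = 351, second share = 234
Difference = |351 - 234| = 117

117


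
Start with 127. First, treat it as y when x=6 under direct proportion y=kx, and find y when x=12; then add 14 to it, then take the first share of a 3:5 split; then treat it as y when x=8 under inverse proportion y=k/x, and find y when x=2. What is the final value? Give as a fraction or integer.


Start with 127.
Step 1: Direct prop: k = (127)/6; new y = k*12 = 127*12/6 = 254
Step 2: Add 14: 254+14=268; split 3:5 first = 268*3/8 = 201/2
Step 3: Inverse prop: k = (201/2)*8; new y = k/2 = 201/2*8/2 = 402
Final result = 402

402


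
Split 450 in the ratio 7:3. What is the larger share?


Total parts = 7 + 3 = 10
Value per part = 450 / 10 = 45
First share = 7 * 45 = 315
Second share = 3 * 45 = 135
Larger share = 315

315


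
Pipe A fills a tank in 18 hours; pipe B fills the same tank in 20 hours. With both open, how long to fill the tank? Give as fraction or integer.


Rate of A = 1/18 job per hour
Rate of B = 1/20 job per hour
Combined rate = 1/18 + 1/20
Find common denominator: (20 + 18)/(18*20) = 38/360
Combined rate = 19/180 job per hour
Time together = 1 / (19/180) = 180/19 hours

180/19


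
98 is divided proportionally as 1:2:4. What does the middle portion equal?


Ratio = 1:2:4
Total parts = 1 + 2 + 4 = 7
Value per part = 98 / 7 = 14
First share = 1 * 14 = 14
Middle share = 2 * 14 = 28
Third share = 4 * 14 = 56

28


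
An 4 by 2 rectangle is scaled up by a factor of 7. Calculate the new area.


Original dimensions: 4 x 2
Enlargement factor = 7
New width = 4 * 7 = 28
New height = 2 * 7 = 14
New area = 28 * 14 = 392

392


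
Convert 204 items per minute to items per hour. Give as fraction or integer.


Converting from per minute to per hour
Rate = 204 items per minute
Multiply by 60: 204 * 60
= 12240 items per hour

12240


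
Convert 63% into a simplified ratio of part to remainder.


Part = 63%, Remainder = 37%
Ratio = 63:37
GCD(63, 37) = 1
Simplify: 63:37 = 63:37

63:37


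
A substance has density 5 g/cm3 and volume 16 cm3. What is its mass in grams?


Using mass = density * volume
Density = 5 g/cm3
Volume = 16 cm3
Mass = 5 * 16
= 80 g

80


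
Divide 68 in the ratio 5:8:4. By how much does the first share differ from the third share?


Total parts = 5 + 8 + 4 = 17
Value per part = 68 / 17 = 4
Shares: 5*4=20, 8*4=32, 4*4=16
First share = 20, third share = 16
Difference = |20 - 16| = 4

4


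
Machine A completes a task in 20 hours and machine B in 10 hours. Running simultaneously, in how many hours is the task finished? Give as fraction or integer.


Rate of A = 1/20 job per hour
Rate of B = 1/10 job per hour
Combined rate = 1/20 + 1/10
Find common denominator: (10 + 20)/(20*10) = 30/200
Combined rate = 3/20 job per hour
Time together = 1 / (3/20) = 20/3 hours

20/3


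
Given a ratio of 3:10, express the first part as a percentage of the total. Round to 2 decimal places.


Total parts = 3 + 10 = 13
First part fraction = 3/13
Percentage = (3/13) * 100
= 0.230769 * 100
= 23.08%

23.08


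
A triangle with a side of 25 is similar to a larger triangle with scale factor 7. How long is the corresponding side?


Similar triangles have proportional sides
Scale factor = 7
Smaller side = 25
Corresponding larger side = 25 * 7
= 175

175


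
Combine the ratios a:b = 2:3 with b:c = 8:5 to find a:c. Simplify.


Given a:b = 2:3 and b:c = 8:5
Make b consistent. Multiply first ratio by 8: a:b = 16:24
Multiply second ratio by 3: b:c = 24:15
Now b = 24 in both, so a:b:c = 16:24:15
Therefore a:c = 16:15
Simplify by GCD: a:c = 16:15

16:15


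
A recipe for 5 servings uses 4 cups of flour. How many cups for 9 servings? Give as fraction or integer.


Original: 4 cups for 5 servings
Target servings = 9
Scaling factor = 9/5
New amount = 4 * 9/5
= 36/5
= 36/5 cups

36/5


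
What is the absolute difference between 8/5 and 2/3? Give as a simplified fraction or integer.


Simplify: 8/5 = 8/5 and 2/3 = 2/3
Find common denominator: LCD = 15
Convert: 24/15 and 10/15
Difference = |24 - 10|/15 = 14/15
Simplified = 14/15

14/15


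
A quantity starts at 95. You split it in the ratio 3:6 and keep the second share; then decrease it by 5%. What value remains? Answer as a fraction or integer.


Start with 95.
Step 1: Split 3:6, second share = 95 * 6/9 = 190/3
Step 2: Decrease by 5%: 190/3 * 95/100 = 361/6
Final result = 361/6

361/6


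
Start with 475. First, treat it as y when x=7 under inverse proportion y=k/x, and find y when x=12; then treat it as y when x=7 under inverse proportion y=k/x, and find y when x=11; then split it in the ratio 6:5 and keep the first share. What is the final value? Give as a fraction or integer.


Start with 475.
Step 1: Inverse prop: k = (475)*7; new y = k/12 = 475*7/12 = 3325/12
Step 2: Inverse prop: k = (3325/12)*7; new y = k/11 = 3325/12*7/11 = 23275/132
Step 3: Split 6:5, first share = 23275/132 * 6/11 = 23275/242
Final result = 23275/242

23275/242


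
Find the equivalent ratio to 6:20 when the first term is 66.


Original ratio: 6:20
First term target: 66
Scale factor = 66 / 6 = 11
Multiply second term: 20 * 11 = 220
Equivalent ratio = 66:220

66:220


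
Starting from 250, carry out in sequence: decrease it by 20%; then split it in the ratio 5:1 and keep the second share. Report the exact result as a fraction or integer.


Start with 250.
Step 1: Decrease by 20%: 250 * 80/100 = 200
Step 2: Split 5:1, second share = 200 * 1/6 = 100/3
Final result = 100/3

100/3


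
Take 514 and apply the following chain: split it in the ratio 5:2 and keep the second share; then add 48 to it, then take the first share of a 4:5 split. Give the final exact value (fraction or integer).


Start with 514.
Step 1: Split 5:2, second share = 514 * 2/7 = 1028/7
Step 2: Add 48: 1028/7+48=1364/7; split 4:5 first = 1364/7*4/9 = 5456/63
Final result = 5456/63

5456/63


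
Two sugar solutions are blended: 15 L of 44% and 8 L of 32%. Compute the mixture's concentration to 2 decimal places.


Solute in mixture 1 = 44% of 15 L = 15*44/100 = 33/5 L
Solute in mixture 2 = 32% of 8 L = 8*32/100 = 64/25 L
Total solute = 33/5 + 64/25 = 229/25 L
Total volume = 15 + 8 = 23 L
Final concentration = 229/25/23 * 100 = 39.83%

39.83


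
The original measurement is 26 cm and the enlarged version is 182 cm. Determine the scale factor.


Original length = 26 cm
Scaled length = 182 cm
Scale factor = 182 / 26
= 7

7


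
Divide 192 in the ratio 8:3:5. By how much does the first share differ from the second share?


Total parts = 8 + 3 + 5 = 16
Value per part = 192 / 16 = 12
Shares: 8*12=96, 3*12=36, 5*12=60
First share = 96, second share = 36
Difference = |96 - 36| = 60

60


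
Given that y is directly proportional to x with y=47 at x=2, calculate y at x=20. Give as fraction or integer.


Direct proportion: y = kx
Find k: k = 47/2 = 47/2
Compute y at x=20: y = 47/2 * 20
y = 470

470


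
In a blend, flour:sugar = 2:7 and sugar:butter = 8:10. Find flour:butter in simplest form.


Given a:b = 2:7 and b:c = 8:10
Make b consistent. Multiply first ratio by 8: a:b = 16:56
Multiply second ratio by 7: b:c = 56:70
Now b = 56 in both, so a:b:c = 16:56:70
Therefore a:c = 16:70
Simplify by GCD: a:c = 8:35

8:35


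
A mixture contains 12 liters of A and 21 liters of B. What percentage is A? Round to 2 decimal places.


Volume of A = 12 L
Volume of B = 21 L
Total volume = 12 + 21 = 33 L
Percentage of A = (12/33) * 100
= 36.36%

36.36


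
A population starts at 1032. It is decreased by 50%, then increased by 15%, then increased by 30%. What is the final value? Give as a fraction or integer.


Start: 1032
Step 1: decrease by 50% => multiply by 50/100
  1032 * 50/100 = 516
Step 2: increase by 15% => multiply by 115/100
  516 * 115/100 = 2967/5
Step 3: increase by 30% => multiply by 130/100
  2967/5 * 130/100 = 38571/50
Final value = 38571/50

38571/50


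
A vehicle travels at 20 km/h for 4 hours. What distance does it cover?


Using distance = speed * time
Speed = 20 km/h
Time = 4 hours
Distance = 20 * 4
= 80 km

80


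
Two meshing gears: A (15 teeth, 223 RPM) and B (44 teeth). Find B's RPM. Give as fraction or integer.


Gear ratio: teeth_A * RPM_A = teeth_B * RPM_B
15 * 223 = 44 * RPM_B
3345 = 44 * RPM_B
RPM_B = 3345 / 44
RPM_B = 3345/44

3345/44


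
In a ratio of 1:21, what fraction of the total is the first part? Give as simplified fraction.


Total parts = 1 + 21 = 22
First part fraction = 1/22
Simplify: 1/22 = 1/22

1/22


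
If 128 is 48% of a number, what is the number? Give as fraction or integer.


Given: 128 is 48% of the whole
Set up: 128 = 48/100 * whole
whole = 128 * 100 / 48
whole = 12800 / 48
whole = 800/3

800/3


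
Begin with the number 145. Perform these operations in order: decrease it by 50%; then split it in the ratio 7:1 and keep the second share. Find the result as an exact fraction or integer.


Start with 145.
Step 1: Decrease by 50%: 145 * 50/100 = 145/2
Step 2: Split 7:1, second share = 145/2 * 1/8 = 145/16
Final result = 145/16

145/16


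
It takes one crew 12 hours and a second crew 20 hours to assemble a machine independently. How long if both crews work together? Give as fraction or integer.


Rate of A = 1/12 job per hour
Rate of B = 1/20 job per hour
Combined rate = 1/12 + 1/20
Find common denominator: (20 + 12)/(12*20) = 32/240
Combined rate = 2/15 job per hour
Time together = 1 / (2/15) = 15/2 hours

15/2


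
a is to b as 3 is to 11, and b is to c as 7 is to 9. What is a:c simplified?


Given a:b = 3:11 and b:c = 7:9
Make b consistent. Multiply first ratio by 7: a:b = 21:77
Multiply second ratio by 11: b:c = 77:99
Now b = 77 in both, so a:b:c = 21:77:99
Therefore a:c = 21:99
Simplify by GCD: a:c = 7:33

7:33


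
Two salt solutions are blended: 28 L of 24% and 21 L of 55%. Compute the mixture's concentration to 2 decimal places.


Solute in mixture 1 = 24% of 28 L = 28*24/100 = 168/25 L
Solute in mixture 2 = 55% of 21 L = 21*55/100 = 231/20 L
Total solute = 168/25 + 231/20 = 1827/100 L
Total volume = 28 + 21 = 49 L
Final concentration = 1827/100/49 * 100 = 37.29%

37.29


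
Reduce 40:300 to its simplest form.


Find GCD(40, 300)
GCD = 20
Divide both by 20: 40/20 = 2, 300/20 = 15
Simplified ratio = 2:15

2:15


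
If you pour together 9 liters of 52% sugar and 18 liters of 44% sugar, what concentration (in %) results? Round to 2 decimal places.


Solute in mixture 1 = 52% of 9 L = 9*52/100 = 117/25 L
Solute in mixture 2 = 44% of 18 L = 18*44/100 = 198/25 L
Total solute = 117/25 + 198/25 = 63/5 L
Total volume = 9 + 18 = 27 L
Final concentration = 63/5/27 * 100 = 46.67%

46.67


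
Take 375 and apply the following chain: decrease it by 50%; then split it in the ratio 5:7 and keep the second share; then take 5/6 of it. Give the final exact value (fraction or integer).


Start with 375.
Step 1: Decrease by 50%: 375 * 50/100 = 375/2
Step 2: Split 5:7, second share = 375/2 * 7/12 = 875/8
Step 3: Take 5/6: 875/8 * 5/6 = 4375/48
Final result = 4375/48

4375/48


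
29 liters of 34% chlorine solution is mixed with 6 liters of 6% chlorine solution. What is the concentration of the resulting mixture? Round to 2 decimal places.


Solute in mixture 1 = 34% of 29 L = 29*34/100 = 493/50 L
Solute in mixture 2 = 6% of 6 L = 6*6/100 = 9/25 L
Total solute = 493/50 + 9/25 = 511/50 L
Total volume = 29 + 6 = 35 L
Final concentration = 511/50/35 * 100 = 29.20%

29.20


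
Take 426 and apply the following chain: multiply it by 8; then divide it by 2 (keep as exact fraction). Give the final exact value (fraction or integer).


Start with 426.
Step 1: Multiply by 8: 426 * 8 = 3408
Step 2: Divide by 2: 3408 / 2 = 1704
Final result = 1704

1704


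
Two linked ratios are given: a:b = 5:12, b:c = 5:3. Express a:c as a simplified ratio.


Given a:b = 5:12 and b:c = 5:3
Make b consistent. Multiply first ratio by 5: a:b = 25:60
Multiply second ratio by 12: b:c = 60:36
Now b = 60 in both, so a:b:c = 25:60:36
Therefore a:c = 25:36
Simplify by GCD: a:c = 25:36

25:36


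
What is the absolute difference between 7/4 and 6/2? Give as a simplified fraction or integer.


Simplify: 7/4 = 7/4 and 6/2 = 3
Find common denominator: LCD = 4
Convert: 7/4 and 12/4
Difference = |7 - 12|/4 = 5/4
Simplified = 5/4

5/4


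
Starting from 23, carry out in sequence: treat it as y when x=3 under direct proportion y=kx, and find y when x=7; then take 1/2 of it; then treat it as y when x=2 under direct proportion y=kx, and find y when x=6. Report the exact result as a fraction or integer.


Start with 23.
Step 1: Direct prop: k = (23)/3; new y = k*7 = 23*7/3 = 161/3
Step 2: Take 1/2: 161/3 * 1/2 = 161/6
Step 3: Direct prop: k = (161/6)/2; new y = k*6 = 161/6*6/2 = 161/2
Final result = 161/2

161/2


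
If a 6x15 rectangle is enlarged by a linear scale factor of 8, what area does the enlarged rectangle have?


Original dimensions: 6 x 15
Enlargement factor = 8
New width = 6 * 8 = 48
New height = 15 * 8 = 120
New area = 48 * 120 = 5760

5760


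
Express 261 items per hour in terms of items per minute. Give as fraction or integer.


Converting from per hour to per minute
Rate = 261 items per hour
Divide by 60: 261/60
= 87/20 items per minute

87/20


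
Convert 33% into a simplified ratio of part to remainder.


Part = 33%, Remainder = 67%
Ratio = 33:67
GCD(33, 67) = 1
Simplify: 33:67 = 33:67

33:67


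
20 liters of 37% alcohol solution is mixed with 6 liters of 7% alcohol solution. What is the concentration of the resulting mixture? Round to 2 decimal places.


Solute in mixture 1 = 37% of 20 L = 20*37/100 = 37/5 L
Solute in mixture 2 = 7% of 6 L = 6*7/100 = 21/50 L
Total solute = 37/5 + 21/50 = 391/50 L
Total volume = 20 + 6 = 26 L
Final concentration = 391/50/26 * 100 = 30.08%

30.08


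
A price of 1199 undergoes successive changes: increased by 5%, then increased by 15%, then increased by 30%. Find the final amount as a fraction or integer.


Start: 1199
Step 1: increase by 5% => multiply by 105/100
  1199 * 105/100 = 25179/20
Step 2: increase by 15% => multiply by 115/100
  25179/20 * 115/100 = 579117/400
Step 3: increase by 30% => multiply by 130/100
  579117/400 * 130/100 = 7528521/4000
Final value = 7528521/4000

7528521/4000


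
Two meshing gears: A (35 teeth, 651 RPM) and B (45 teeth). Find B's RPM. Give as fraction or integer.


Gear ratio: teeth_A * RPM_A = teeth_B * RPM_B
35 * 651 = 45 * RPM_B
22785 = 45 * RPM_B
RPM_B = 22785 / 45
RPM_B = 1519/3

1519/3


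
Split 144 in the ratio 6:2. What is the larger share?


Total parts = 6 + 2 = 8
Value per part = 144 / 8 = 18
First share = 6 * 18 = 108
Second share = 2 * 18 = 36
Larger share = 108

108


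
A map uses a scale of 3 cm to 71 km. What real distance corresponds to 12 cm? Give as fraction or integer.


Map scale: 3 cm = 71 km
Measured distance on map = 12 cm
Set up proportion: 12 * 71 / 3
= 852 / 3
= 284 km

284


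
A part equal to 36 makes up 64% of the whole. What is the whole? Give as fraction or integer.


Given: 36 is 64% of the whole
Set up: 36 = 64/100 * whole
whole = 36 * 100 / 64
whole = 3600 / 64
whole = 225/4

225/4


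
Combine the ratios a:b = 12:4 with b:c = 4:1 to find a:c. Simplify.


Given a:b = 12:4 and b:c = 4:1
Make b consistent. Multiply first ratio by 4: a:b = 48:16
Multiply second ratio by 4: b:c = 16:4
Now b = 16 in both, so a:b:c = 48:16:4
Therefore a:c = 48:4
Simplify by GCD: a:c = 12:1

12:1


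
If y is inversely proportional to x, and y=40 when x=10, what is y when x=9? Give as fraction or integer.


Inverse proportion: y = k/x
Find k: k = 10 * 40 = 400
Compute y at x=9: y = 400/9
y = 400/9

400/9


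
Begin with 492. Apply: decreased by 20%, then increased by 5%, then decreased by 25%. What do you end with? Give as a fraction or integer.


Start: 492
Step 1: decrease by 20% => multiply by 80/100
  492 * 80/100 = 1968/5
Step 2: increase by 5% => multiply by 105/100
  1968/5 * 105/100 = 10332/25
Step 3: decrease by 25% => multiply by 75/100
  10332/25 * 75/100 = 7749/25
Final value = 7749/25

7749/25


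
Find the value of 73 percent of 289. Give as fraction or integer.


Compute 73% of 289
Convert percentage: 73% = 73/100
Multiply: 289 * 73/100
= 21097/100
= 21097/100

21097/100


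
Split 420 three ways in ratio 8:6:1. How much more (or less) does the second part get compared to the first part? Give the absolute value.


Total parts = 8 + 6 + 1 = 15
Value per part = 420 / 15 = 28
Shares: 8*28=224, 6*28=168, 1*28=28
Second share = 168, first share = 224
Difference = |168 - 224| = 56

56


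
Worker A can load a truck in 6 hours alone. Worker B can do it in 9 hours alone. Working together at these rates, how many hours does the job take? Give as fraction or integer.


Rate of A = 1/6 job per hour
Rate of B = 1/9 job per hour
Combined rate = 1/6 + 1/9
Find common denominator: (9 + 6)/(6*9) = 15/54
Combined rate = 5/18 job per hour
Time together = 1 / (5/18) = 18/5 hours

18/5


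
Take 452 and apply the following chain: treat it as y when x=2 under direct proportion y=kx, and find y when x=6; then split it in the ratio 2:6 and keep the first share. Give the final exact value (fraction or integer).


Start with 452.
Step 1: Direct prop: k = (452)/2; new y = k*6 = 452*6/2 = 1356
Step 2: Split 2:6, first share = 1356 * 2/8 = 339
Final result = 339

339


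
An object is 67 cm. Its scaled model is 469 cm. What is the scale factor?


Original length = 67 cm
Scaled length = 469 cm
Scale factor = 469 / 67
= 7

7


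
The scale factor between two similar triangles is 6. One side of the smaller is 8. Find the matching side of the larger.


Similar triangles have proportional sides
Scale factor = 6
Smaller side = 8
Corresponding larger side = 8 * 6
= 48

48


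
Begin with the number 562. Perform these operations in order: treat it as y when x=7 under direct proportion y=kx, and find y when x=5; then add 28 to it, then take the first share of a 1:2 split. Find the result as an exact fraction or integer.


Start with 562.
Step 1: Direct prop: k = (562)/7; new y = k*5 = 562*5/7 = 2810/7
Step 2: Add 28: 2810/7+28=3006/7; split 1:2 first = 3006/7*1/3 = 1002/7
Final result = 1002/7

1002/7


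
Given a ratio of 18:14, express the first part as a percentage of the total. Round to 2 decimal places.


Total parts = 18 + 14 = 32
First part fraction = 18/32
Percentage = (18/32) * 100
= 0.5625 * 100
= 56.25%

56.25


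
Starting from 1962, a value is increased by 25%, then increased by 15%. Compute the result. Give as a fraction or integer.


Start: 1962
Step 1: increase by 25% => multiply by 125/100
  1962 * 125/100 = 4905/2
Step 2: increase by 15% => multiply by 115/100
  4905/2 * 115/100 = 22563/8
Final value = 22563/8

22563/8


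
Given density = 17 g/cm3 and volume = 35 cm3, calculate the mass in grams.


Using mass = density * volume
Density = 17 g/cm3
Volume = 35 cm3
Mass = 17 * 35
= 595 g

595


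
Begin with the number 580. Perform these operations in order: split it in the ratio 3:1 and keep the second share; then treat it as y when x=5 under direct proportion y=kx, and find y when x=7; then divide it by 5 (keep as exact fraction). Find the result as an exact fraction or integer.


Start with 580.
Step 1: Split 3:1, second share = 580 * 1/4 = 145
Step 2: Direct prop: k = (145)/5; new y = k*7 = 145*7/5 = 203
Step 3: Divide by 5: 203 / 5 = 203/5
Final result = 203/5

203/5


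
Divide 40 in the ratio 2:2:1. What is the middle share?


Ratio = 2:2:1
Total parts = 2 + 2 + 1 = 5
Value per part = 40 / 5 = 8
First share = 2 * 8 = 16
Middle share = 2 * 8 = 16
Third share = 1 * 8 = 8

16


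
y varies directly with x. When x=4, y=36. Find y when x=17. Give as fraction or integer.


Direct proportion: y = kx
Find k: k = 36/4 = 9
Compute y at x=17: y = 9 * 17
y = 153

153


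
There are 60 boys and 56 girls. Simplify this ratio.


Find GCD(60, 56)
GCD = 4
Divide both by 4: 60/4 = 15, 56/4 = 14
Simplified ratio = 15:14

15:14


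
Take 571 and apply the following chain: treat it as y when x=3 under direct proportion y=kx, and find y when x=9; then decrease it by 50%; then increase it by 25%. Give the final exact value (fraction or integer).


Start with 571.
Step 1: Direct prop: k = (571)/3; new y = k*9 = 571*9/3 = 1713
Step 2: Decrease by 50%: 1713 * 50/100 = 1713/2
Step 3: Increase by 25%: 1713/2 * 125/100 = 8565/8
Final result = 8565/8

8565/8


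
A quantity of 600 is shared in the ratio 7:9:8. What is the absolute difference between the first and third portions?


Total parts = 7 + 9 + 8 = 24
Value per part = 600 / 24 = 25
Shares: 7*25=175, 9*25=225, 8*25=200
First share = 175, third share = 200
Difference = |175 - 200| = 25

25


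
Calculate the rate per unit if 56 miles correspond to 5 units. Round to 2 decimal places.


Total miles = 56
Number of units = 5
Unit rate = 56 / 5
= 11.20 miles per unit

11.20


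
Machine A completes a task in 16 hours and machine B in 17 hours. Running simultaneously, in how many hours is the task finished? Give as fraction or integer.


Rate of A = 1/16 job per hour
Rate of B = 1/17 job per hour
Combined rate = 1/16 + 1/17
Find common denominator: (17 + 16)/(16*17) = 33/272
Combined rate = 33/272 job per hour
Time together = 1 / (33/272) = 272/33 hours

272/33


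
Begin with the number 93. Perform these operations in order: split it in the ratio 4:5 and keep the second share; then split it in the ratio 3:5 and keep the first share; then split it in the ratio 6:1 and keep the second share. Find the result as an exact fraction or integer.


Start with 93.
Step 1: Split 4:5, second share = 93 * 5/9 = 155/3
Step 2: Split 3:5, first share = 155/3 * 3/8 = 155/8
Step 3: Split 6:1, second share = 155/8 * 1/7 = 155/56
Final result = 155/56

155/56


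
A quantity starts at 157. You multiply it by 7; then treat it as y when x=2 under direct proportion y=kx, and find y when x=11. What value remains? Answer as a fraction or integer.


Start with 157.
Step 1: Multiply by 7: 157 * 7 = 1099
Step 2: Direct prop: k = (1099)/2; new y = k*11 = 1099*11/2 = 12089/2
Final result = 12089/2

12089/2


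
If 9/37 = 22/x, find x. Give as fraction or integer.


Setting up: 9/37 = 22/x
Cross multiply: 9 * x = 37 * 22
9x = 814
x = 814/9
x = 814/9

814/9


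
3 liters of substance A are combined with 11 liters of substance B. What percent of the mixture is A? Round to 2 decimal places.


Volume of A = 3 L
Volume of B = 11 L
Total volume = 3 + 11 = 14 L
Percentage of A = (3/14) * 100
= 21.43%

21.43


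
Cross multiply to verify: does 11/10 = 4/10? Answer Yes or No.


Cross multiply to check 11/10 = 4/10
Left cross product: 11 * 10 = 110
Right cross product: 10 * 4 = 40
110 != 40
Not equal, so proportions differ => No

No


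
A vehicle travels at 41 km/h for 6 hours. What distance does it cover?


Using distance = speed * time
Speed = 41 km/h
Time = 6 hours
Distance = 41 * 6
= 246 km

246


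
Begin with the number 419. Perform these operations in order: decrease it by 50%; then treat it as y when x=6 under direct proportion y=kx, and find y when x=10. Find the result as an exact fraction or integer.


Start with 419.
Step 1: Decrease by 50%: 419 * 50/100 = 419/2
Step 2: Direct prop: k = (419/2)/6; new y = k*10 = 419/2*10/6 = 2095/6
Final result = 2095/6

2095/6


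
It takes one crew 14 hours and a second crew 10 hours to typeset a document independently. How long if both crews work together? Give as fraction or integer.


Rate of A = 1/14 job per hour
Rate of B = 1/10 job per hour
Combined rate = 1/14 + 1/10
Find common denominator: (10 + 14)/(14*10) = 24/140
Combined rate = 6/35 job per hour
Time together = 1 / (6/35) = 35/6 hours

35/6


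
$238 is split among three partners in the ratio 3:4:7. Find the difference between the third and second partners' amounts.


Total parts = 3 + 4 + 7 = 14
Value per part = 238 / 14 = 17
Shares: 3*17=51, 4*17=68, 7*17=119
Third share = 119, second share = 68
Difference = |119 - 68| = 51

51


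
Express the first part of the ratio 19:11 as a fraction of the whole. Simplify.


Total parts = 19 + 11 = 30
First part fraction = 19/30
Simplify: 19/30 = 19/30

19/30


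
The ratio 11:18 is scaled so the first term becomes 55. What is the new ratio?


Original ratio: 11:18
First term target: 55
Scale factor = 55 / 11 = 5
Multiply second term: 18 * 5 = 90
Equivalent ratio = 55:90

55:90


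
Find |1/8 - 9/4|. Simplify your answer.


Simplify: 1/8 = 1/8 and 9/4 = 9/4
Find common denominator: LCD = 8
Convert: 1/8 and 18/8
Difference = |1 - 18|/8 = 17/8
Simplified = 17/8

17/8


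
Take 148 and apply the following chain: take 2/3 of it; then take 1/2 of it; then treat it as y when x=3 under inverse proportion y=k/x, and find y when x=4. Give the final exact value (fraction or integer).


Start with 148.
Step 1: Take 2/3: 148 * 2/3 = 296/3
Step 2: Take 1/2: 296/3 * 1/2 = 148/3
Step 3: Inverse prop: k = (148/3)*3; new y = k/4 = 148/3*3/4 = 37
Final result = 37

37


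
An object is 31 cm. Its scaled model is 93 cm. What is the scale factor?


Original length = 31 cm
Scaled length = 93 cm
Scale factor = 93 / 31
= 3

3


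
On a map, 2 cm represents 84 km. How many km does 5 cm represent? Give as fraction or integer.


Map scale: 2 cm = 84 km
Measured distance on map = 5 cm
Set up proportion: 5 * 84 / 2
= 420 / 2
= 210 km

210


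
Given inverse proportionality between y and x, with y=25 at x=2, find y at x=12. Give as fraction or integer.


Inverse proportion: y = k/x
Find k: k = 2 * 25 = 50
Compute y at x=12: y = 50/12
y = 25/6

25/6


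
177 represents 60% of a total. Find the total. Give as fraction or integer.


Given: 177 is 60% of the whole
Set up: 177 = 60/100 * whole
whole = 177 * 100 / 60
whole = 17700 / 60
whole = 295

295


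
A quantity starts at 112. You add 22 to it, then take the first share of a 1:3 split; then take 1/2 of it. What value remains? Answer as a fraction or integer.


Start with 112.
Step 1: Add 22: 112+22=134; split 1:3 first = 134*1/4 = 67/2
Step 2: Take 1/2: 67/2 * 1/2 = 67/4
Final result = 67/4

67/4


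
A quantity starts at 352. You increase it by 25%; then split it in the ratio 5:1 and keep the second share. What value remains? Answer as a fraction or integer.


Start with 352.
Step 1: Increase by 25%: 352 * 125/100 = 440
Step 2: Split 5:1, second share = 440 * 1/6 = 220/3
Final result = 220/3

220/3


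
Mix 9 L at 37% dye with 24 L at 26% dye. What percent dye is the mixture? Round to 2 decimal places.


Solute in mixture 1 = 37% of 9 L = 9*37/100 = 333/100 L
Solute in mixture 2 = 26% of 24 L = 24*26/100 = 156/25 L
Total solute = 333/100 + 156/25 = 957/100 L
Total volume = 9 + 24 = 33 L
Final concentration = 957/100/33 * 100 = 29.00%

29.00


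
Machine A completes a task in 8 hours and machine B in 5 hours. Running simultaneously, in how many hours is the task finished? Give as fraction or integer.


Rate of A = 1/8 job per hour
Rate of B = 1/5 job per hour
Combined rate = 1/8 + 1/5
Find common denominator: (5 + 8)/(8*5) = 13/40
Combined rate = 13/40 job per hour
Time together = 1 / (13/40) = 40/13 hours

40/13


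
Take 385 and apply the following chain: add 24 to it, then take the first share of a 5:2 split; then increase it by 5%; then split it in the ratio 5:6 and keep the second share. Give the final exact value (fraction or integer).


Start with 385.
Step 1: Add 24: 385+24=409; split 5:2 first = 409*5/7 = 2045/7
Step 2: Increase by 5%: 2045/7 * 105/100 = 1227/4
Step 3: Split 5:6, second share = 1227/4 * 6/11 = 3681/22
Final result = 3681/22

3681/22


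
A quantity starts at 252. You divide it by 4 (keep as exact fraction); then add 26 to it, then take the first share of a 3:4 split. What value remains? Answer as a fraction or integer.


Start with 252.
Step 1: Divide by 4: 252 / 4 = 63
Step 2: Add 26: 63+26=89; split 3:4 first = 89*3/7 = 267/7
Final result = 267/7

267/7


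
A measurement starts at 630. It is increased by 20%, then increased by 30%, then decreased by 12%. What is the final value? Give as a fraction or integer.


Start: 630
Step 1: increase by 20% => multiply by 120/100
  630 * 120/100 = 756
Step 2: increase by 30% => multiply by 130/100
  756 * 130/100 = 4914/5
Step 3: decrease by 12% => multiply by 88/100
  4914/5 * 88/100 = 108108/125
Final value = 108108/125

108108/125


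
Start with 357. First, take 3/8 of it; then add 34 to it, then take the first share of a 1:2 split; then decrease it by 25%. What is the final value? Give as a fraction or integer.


Start with 357.
Step 1: Take 3/8: 357 * 3/8 = 1071/8
Step 2: Add 34: 1071/8+34=1343/8; split 1:2 first = 1343/8*1/3 = 1343/24
Step 3: Decrease by 25%: 1343/24 * 75/100 = 1343/32
Final result = 1343/32

1343/32


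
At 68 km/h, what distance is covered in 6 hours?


Using distance = speed * time
Speed = 68 km/h
Time = 6 hours
Distance = 68 * 6
= 408 km

408


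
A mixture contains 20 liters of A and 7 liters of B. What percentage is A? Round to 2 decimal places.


Volume of A = 20 L
Volume of B = 7 L
Total volume = 20 + 7 = 27 L
Percentage of A = (20/27) * 100
= 74.07%

74.07


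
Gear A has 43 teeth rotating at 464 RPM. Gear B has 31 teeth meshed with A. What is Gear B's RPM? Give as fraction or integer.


Gear ratio: teeth_A * RPM_A = teeth_B * RPM_B
43 * 464 = 31 * RPM_B
19952 = 31 * RPM_B
RPM_B = 19952 / 31
RPM_B = 19952/31

19952/31


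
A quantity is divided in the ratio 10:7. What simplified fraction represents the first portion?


Total parts = 10 + 7 = 17
First part fraction = 10/17
Simplify: 10/17 = 10/17

10/17


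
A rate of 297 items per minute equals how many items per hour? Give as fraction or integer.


Converting from per minute to per hour
Rate = 297 items per minute
Multiply by 60: 297 * 60
= 17820 items per hour

17820


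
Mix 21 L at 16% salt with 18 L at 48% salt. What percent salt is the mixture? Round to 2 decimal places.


Solute in mixture 1 = 16% of 21 L = 21*16/100 = 84/25 L
Solute in mixture 2 = 48% of 18 L = 18*48/100 = 216/25 L
Total solute = 84/25 + 216/25 = 12 L
Total volume = 21 + 18 = 39 L
Final concentration = 12/39 * 100 = 30.77%

30.77
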